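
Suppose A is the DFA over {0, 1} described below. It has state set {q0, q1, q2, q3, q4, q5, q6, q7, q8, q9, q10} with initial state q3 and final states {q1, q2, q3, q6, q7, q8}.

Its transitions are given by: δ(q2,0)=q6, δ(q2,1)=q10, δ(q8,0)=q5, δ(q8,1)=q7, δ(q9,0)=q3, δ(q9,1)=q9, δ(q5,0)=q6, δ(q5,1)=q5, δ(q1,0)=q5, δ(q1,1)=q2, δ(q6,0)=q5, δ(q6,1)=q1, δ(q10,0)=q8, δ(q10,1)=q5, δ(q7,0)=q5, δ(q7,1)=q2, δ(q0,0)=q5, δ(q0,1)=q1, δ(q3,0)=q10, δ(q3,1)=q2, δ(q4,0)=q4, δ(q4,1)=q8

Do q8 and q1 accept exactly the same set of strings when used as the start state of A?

No

First remove the unreachable states {q0,q4,q9}; 8 states remain.
P0 = {q1,q2,q3,q6,q7,q8} | {q5,q10}.
On input 0, block {q1,q2,q3,q6,q7,q8} splits into {q1,q3,q6,q7,q8} and {q2}.
Refine {q1,q3,q6,q7,q8} on symbol 1: members go to different blocks, giving {q1,q3,q7} and {q6,q8}.
No further refinement is possible. Final partition (4 blocks): {q1,q3,q7} | {q5,q10} | {q2} | {q6,q8}.
q8 and q1 end up in different blocks, so they are distinguishable. For instance, the string '10' is accepted from only q1.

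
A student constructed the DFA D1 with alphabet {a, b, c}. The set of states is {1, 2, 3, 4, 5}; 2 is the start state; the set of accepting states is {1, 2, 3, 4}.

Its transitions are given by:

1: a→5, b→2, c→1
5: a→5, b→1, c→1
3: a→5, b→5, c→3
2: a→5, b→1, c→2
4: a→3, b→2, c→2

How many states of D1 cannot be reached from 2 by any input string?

2

Starting at 2 and following transitions, the reachable set is {1, 2, 5}. That leaves 3, 4 unreachable — 2 in total.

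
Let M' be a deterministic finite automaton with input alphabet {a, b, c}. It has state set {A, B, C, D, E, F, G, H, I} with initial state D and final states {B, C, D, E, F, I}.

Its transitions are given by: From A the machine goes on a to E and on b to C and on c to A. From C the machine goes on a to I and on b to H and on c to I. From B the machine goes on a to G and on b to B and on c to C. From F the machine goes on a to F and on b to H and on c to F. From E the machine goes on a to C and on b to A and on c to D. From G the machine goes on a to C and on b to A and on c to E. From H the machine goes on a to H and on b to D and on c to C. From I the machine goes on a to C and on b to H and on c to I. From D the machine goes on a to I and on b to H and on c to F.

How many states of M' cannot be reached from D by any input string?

4

Starting at D and following transitions, the reachable set is {C, D, F, H, I}. That leaves A, B, E, G unreachable — 4 in total.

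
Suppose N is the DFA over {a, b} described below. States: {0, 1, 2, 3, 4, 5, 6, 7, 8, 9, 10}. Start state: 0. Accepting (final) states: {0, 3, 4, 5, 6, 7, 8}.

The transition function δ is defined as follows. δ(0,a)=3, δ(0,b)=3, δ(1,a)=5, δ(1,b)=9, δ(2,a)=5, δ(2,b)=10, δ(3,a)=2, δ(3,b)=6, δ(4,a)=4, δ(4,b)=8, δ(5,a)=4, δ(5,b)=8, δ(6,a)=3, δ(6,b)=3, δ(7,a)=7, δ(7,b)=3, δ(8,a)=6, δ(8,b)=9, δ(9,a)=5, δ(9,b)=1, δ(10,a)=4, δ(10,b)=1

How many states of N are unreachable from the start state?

1

No path from 0 leads to 7; the other 10 states are all reachable.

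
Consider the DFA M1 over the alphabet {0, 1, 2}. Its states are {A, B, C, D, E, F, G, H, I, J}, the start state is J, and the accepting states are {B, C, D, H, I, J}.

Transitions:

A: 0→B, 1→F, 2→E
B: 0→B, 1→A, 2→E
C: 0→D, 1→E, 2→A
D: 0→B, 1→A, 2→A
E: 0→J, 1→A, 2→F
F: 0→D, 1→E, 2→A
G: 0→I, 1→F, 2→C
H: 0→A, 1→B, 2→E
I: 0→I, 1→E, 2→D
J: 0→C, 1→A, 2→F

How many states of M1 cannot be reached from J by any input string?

3

BFS from J reaches {A, B, C, D, E, F, J}; the 3 state(s) G, H, I are never visited.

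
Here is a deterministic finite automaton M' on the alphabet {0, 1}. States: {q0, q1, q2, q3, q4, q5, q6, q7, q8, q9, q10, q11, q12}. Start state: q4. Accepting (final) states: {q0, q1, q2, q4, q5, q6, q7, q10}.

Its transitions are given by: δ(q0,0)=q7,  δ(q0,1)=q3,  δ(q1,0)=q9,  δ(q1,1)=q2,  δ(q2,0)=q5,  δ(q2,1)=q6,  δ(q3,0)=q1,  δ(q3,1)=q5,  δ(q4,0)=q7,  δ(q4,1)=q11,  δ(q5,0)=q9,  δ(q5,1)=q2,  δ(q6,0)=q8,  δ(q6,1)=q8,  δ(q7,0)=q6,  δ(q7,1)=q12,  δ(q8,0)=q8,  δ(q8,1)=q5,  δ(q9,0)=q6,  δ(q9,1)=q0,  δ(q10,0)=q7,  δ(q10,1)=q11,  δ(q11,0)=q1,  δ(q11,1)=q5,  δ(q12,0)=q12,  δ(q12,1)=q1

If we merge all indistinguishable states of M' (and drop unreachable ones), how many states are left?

First remove the unreachable states {q10}; 12 states remain.
Initial partition by acceptance: {q0,q1,q2,q4,q5,q6,q7} | {q3,q8,q9,q11,q12}.
On input 0, block {q0,q1,q2,q4,q5,q6,q7} splits into {q0,q2,q4,q7} and {q1,q5,q6}.
Refine {q0,q2,q4,q7} on symbol 0: members go to different blocks, giving {q0,q4} and {q2,q7}.
Refine {q3,q8,q9,q11,q12} on symbol 0: members go to different blocks, giving {q3,q9,q11} and {q8,q12}.
Split {q3,q9,q11} by δ(·,1) → {q3,q11} and {q9}.
Split {q1,q5,q6} by δ(·,0) → {q1,q5} and {q6}.
Split {q2,q7} by δ(·,0) → {q2} and {q7}.
No further refinement is possible. Final partition (8 blocks): {q0,q4} | {q3,q11} | {q1,q5} | {q2} | {q8,q12} | {q9} | {q6} | {q7}.

8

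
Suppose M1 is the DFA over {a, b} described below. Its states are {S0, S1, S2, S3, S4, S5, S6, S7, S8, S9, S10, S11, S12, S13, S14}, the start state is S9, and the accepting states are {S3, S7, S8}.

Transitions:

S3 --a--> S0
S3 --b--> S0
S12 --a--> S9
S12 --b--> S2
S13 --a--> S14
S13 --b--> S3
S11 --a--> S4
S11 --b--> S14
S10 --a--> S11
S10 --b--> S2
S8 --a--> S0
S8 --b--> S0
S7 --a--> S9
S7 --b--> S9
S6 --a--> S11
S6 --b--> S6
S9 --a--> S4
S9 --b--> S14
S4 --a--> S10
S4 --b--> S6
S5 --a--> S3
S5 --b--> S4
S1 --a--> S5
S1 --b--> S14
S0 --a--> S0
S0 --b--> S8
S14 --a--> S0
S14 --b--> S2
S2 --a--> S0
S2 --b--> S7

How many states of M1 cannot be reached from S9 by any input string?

5

No path from S9 leads to S1, S3, S5, S12, S13; the other 10 states are all reachable.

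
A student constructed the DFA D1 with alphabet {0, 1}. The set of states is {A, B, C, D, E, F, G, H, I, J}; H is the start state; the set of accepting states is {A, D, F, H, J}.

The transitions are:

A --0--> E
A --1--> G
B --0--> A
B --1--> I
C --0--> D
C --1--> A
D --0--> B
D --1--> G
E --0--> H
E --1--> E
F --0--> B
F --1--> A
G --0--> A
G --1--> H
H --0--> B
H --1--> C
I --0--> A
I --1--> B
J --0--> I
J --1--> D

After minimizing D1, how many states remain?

3

States {F,J} cannot be reached from the start state, so discard them.
Start with accepting vs non-accepting: {A,D,H} | {B,C,E,G,I}.
Refine {B,C,E,G,I} on symbol 1: members go to different blocks, giving {B,E,I} and {C,G}.
No further refinement is possible. Final partition (3 blocks): {A,D,H} | {B,E,I} | {C,G}.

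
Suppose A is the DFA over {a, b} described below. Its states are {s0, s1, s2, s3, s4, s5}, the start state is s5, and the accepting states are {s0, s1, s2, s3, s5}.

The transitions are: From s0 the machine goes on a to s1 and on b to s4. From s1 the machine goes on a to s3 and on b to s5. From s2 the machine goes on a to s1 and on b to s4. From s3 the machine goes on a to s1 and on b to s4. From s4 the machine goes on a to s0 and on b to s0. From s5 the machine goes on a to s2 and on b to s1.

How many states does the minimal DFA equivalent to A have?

3

All states are reachable from the start state.
Initial partition by acceptance: {s0,s1,s2,s3,s5} | {s4}.
On input b, block {s0,s1,s2,s3,s5} splits into {s0,s2,s3} and {s1,s5}.
The partition is now stable with 3 blocks: {s0,s2,s3} | {s4} | {s1,s5}.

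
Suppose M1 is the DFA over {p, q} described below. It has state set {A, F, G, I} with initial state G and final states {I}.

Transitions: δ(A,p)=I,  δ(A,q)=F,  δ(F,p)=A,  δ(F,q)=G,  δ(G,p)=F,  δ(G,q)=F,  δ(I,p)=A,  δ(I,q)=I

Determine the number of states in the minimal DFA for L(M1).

All states are reachable from the start state.
Start with accepting vs non-accepting: {I} | {A,F,G}.
On input p, block {A,F,G} splits into {F,G} and {A}.
Split {F,G} by δ(·,p) → {G} and {F}.
No further refinement is possible. Final partition (4 blocks): {I} | {G} | {A} | {F}.

4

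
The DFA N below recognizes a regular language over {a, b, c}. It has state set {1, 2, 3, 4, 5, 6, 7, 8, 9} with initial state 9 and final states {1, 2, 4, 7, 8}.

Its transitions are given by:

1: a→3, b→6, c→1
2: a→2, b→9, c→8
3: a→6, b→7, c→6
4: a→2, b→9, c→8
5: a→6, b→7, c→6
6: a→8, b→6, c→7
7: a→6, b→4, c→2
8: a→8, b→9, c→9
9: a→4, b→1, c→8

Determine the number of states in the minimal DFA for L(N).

7

States {5} cannot be reached from the start state, so discard them.
P0 = {1,2,4,7,8} | {3,6,9}.
Refine {1,2,4,7,8} on symbol a: members go to different blocks, giving {2,4,8} and {1,7}.
Refine {2,4,8} on symbol c: members go to different blocks, giving {2,4} and {8}.
Split {3,6,9} by δ(·,a) → {3} and {6} and {9}.
Split {1,7} by δ(·,a) → {1} and {7}.
The partition is now stable with 7 blocks: {2,4} | {3} | {1} | {8} | {6} | {9} | {7}.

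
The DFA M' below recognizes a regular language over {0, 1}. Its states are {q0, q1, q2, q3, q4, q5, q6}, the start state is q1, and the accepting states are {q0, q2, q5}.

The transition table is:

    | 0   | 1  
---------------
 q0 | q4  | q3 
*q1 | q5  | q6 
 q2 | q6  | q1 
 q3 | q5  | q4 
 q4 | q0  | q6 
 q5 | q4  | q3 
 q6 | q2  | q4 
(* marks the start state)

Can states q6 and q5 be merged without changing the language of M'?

No

Start with accepting vs non-accepting: {q0,q2,q5} | {q1,q3,q4,q6}.
Stable partition: {q0,q2,q5} | {q1,q3,q4,q6} — 2 equivalence classes.
q6 and q5 end up in different blocks, so they are distinguishable. For instance, the string 'ε' is accepted from only q5.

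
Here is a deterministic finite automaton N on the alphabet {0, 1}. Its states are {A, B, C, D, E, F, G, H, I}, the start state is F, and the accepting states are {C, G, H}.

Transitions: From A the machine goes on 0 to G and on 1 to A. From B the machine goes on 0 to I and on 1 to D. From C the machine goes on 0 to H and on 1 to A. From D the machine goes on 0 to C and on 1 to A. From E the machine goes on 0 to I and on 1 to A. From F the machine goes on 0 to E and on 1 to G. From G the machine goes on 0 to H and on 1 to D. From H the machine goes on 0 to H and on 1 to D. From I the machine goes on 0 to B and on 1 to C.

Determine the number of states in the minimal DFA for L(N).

Initial partition by acceptance: {C,G,H} | {A,B,D,E,F,I}.
Refine {A,B,D,E,F,I} on symbol 0: members go to different blocks, giving {B,E,F,I} and {A,D}.
Split {B,E,F,I} by δ(·,1) → {B,E} and {F,I}.
The partition is now stable with 4 blocks: {C,G,H} | {B,E} | {A,D} | {F,I}.

4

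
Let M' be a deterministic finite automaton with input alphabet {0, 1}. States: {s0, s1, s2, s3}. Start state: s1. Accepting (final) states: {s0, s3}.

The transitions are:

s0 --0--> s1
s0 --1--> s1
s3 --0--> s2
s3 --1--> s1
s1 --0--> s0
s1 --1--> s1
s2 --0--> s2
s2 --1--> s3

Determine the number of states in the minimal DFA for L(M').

States {s2,s3} cannot be reached from the start state, so discard them.
Initial partition by acceptance: {s0} | {s1}.
No further refinement is possible. Final partition (2 blocks): {s0} | {s1}.

2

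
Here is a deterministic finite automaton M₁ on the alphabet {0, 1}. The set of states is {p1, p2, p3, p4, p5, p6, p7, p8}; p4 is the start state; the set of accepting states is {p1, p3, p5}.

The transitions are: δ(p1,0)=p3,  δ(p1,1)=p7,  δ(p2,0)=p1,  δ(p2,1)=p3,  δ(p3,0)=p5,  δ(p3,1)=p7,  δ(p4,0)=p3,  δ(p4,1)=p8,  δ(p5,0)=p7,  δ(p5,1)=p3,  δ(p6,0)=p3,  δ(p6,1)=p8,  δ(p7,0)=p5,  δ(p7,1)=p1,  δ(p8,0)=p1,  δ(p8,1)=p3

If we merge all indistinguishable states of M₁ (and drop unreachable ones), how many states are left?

6

First remove the unreachable states {p2,p6}; 6 states remain.
P0 = {p1,p3,p5} | {p4,p7,p8}.
Split {p1,p3,p5} by δ(·,0) → {p1,p3} and {p5}.
On input 0, block {p1,p3} splits into {p1} and {p3}.
Split {p4,p7,p8} by δ(·,0) → {p4} and {p7} and {p8}.
Stable partition: {p1} | {p4} | {p5} | {p3} | {p7} | {p8} — 6 equivalence classes.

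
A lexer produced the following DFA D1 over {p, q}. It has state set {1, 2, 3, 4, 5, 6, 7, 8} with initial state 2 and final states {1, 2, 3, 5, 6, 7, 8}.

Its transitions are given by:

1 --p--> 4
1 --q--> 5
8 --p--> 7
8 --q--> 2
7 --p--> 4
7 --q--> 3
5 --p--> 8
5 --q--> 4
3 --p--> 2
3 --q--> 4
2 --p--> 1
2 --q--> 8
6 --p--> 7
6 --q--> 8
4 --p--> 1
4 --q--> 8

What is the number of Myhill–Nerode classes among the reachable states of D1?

States {6} cannot be reached from the start state, so discard them.
Initial partition by acceptance: {1,2,3,5,7,8} | {4}.
Split {1,2,3,5,7,8} by δ(·,p) → {2,3,5,8} and {1,7}.
Split {2,3,5,8} by δ(·,p) → {2,8} and {3,5}.
The partition is now stable with 4 blocks: {2,8} | {4} | {1,7} | {3,5}.

4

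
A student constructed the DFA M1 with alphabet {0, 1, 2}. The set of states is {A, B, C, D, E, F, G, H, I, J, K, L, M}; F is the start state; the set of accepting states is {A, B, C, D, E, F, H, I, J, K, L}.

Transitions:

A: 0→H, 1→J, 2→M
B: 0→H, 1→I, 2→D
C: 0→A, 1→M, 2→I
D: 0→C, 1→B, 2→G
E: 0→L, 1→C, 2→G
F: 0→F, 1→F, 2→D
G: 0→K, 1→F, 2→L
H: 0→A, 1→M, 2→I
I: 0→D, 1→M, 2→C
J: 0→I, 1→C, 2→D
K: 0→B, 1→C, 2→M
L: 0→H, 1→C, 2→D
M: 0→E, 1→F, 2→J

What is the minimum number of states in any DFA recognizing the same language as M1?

6

Start with accepting vs non-accepting: {A,B,C,D,E,F,H,I,J,K,L} | {G,M}.
Refine {A,B,C,D,E,F,H,I,J,K,L} on symbol 1: members go to different blocks, giving {A,B,D,E,F,J,K,L} and {C,H,I}.
On input 0, block {A,B,D,E,F,J,K,L} splits into {A,B,D,J,L} and {E,F,K}.
On input 1, block {A,B,D,J,L} splits into {B,J,L} and {A,D}.
On input 0, block {E,F,K} splits into {E,K} and {F}.
Stable partition: {B,J,L} | {G,M} | {C,H,I} | {E,K} | {A,D} | {F} — 6 equivalence classes.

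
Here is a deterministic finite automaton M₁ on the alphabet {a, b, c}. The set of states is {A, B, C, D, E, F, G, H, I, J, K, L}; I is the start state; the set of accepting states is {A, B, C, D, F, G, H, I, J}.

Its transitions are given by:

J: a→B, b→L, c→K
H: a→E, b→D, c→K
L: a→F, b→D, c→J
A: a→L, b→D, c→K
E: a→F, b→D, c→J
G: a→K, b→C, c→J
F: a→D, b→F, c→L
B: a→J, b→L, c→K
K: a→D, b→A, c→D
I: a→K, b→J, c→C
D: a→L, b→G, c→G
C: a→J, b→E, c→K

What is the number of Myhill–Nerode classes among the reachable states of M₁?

7

Reachable states from the start: {A,B,C,D,E,F,G,I,J,K,L}. Unreachable: {H} — drop them.
Initial partition by acceptance: {A,B,C,D,F,G,I,J} | {E,K,L}.
Split {A,B,C,D,F,G,I,J} by δ(·,a) → {A,D,G,I} and {B,C,F,J}.
On input b, block {A,D,G,I} splits into {A,D} and {G,I}.
Refine {A,D} on symbol b: members go to different blocks, giving {A} and {D}.
Split {E,K,L} by δ(·,a) → {E,L} and {K}.
Split {B,C,F,J} by δ(·,a) → {B,C,J} and {F}.
Stable partition: {A} | {E,L} | {B,C,J} | {G,I} | {D} | {K} | {F} — 7 equivalence classes.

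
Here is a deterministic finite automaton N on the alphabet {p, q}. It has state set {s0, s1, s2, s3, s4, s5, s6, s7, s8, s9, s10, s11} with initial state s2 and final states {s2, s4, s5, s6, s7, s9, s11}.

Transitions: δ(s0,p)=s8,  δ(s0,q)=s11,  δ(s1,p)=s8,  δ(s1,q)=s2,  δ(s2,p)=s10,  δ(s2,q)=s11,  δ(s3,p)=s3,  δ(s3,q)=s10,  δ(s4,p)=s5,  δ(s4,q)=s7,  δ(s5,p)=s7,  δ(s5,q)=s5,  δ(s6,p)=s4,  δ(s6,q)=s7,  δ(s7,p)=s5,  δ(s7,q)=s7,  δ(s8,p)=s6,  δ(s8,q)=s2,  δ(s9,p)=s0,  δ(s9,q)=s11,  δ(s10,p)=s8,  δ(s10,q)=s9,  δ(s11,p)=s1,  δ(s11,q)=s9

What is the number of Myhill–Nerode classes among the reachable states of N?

States {s3} cannot be reached from the start state, so discard them.
P0 = {s2,s4,s5,s6,s7,s9,s11} | {s0,s1,s8,s10}.
Split {s2,s4,s5,s6,s7,s9,s11} by δ(·,p) → {s4,s5,s6,s7} and {s2,s9,s11}.
On input p, block {s0,s1,s8,s10} splits into {s0,s1,s10} and {s8}.
Stable partition: {s4,s5,s6,s7} | {s0,s1,s10} | {s2,s9,s11} | {s8} — 4 equivalence classes.

4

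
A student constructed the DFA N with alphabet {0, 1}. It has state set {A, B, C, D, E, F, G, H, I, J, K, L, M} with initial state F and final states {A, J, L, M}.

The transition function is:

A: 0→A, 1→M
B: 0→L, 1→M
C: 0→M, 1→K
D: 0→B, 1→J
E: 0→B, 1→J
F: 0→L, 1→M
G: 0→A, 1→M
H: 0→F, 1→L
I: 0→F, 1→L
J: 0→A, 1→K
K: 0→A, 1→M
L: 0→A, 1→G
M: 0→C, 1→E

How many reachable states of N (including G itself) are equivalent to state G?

Reachable states from the start: {A,B,C,E,F,G,J,K,L,M}. Unreachable: {D,H,I} — drop them.
Start with accepting vs non-accepting: {A,J,L,M} | {B,C,E,F,G,K}.
Split {A,J,L,M} by δ(·,0) → {A,J,L} and {M}.
Refine {A,J,L} on symbol 1: members go to different blocks, giving {J,L} and {A}.
Split {B,C,E,F,G,K} by δ(·,0) → {B,F} and {G,K} and {C} and {E}.
The partition is now stable with 7 blocks: {J,L} | {B,F} | {M} | {A} | {G,K} | {C} | {E}.
The equivalence class containing G is {G,K}, of size 2.

2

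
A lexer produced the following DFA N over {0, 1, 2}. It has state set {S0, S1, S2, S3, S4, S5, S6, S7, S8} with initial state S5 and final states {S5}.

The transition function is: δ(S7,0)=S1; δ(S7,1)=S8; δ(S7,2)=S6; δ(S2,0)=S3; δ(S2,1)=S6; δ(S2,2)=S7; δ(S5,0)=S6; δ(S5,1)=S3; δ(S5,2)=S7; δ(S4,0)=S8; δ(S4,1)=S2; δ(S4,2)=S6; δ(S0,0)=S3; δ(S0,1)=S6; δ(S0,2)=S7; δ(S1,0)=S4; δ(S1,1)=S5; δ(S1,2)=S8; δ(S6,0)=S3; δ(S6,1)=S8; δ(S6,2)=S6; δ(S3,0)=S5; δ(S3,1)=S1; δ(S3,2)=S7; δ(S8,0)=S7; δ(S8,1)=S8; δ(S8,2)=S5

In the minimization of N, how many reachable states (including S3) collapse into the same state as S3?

Reachable states from the start: {S1,S2,S3,S4,S5,S6,S7,S8}. Unreachable: {S0} — drop them.
Start with accepting vs non-accepting: {S5} | {S1,S2,S3,S4,S6,S7,S8}.
Refine {S1,S2,S3,S4,S6,S7,S8} on symbol 0: members go to different blocks, giving {S1,S2,S4,S6,S7,S8} and {S3}.
Refine {S1,S2,S4,S6,S7,S8} on symbol 0: members go to different blocks, giving {S1,S4,S7,S8} and {S2,S6}.
Split {S1,S4,S7,S8} by δ(·,1) → {S7,S8} and {S1} and {S4}.
Split {S7,S8} by δ(·,0) → {S7} and {S8}.
On input 1, block {S2,S6} splits into {S2} and {S6}.
The partition is now stable with 8 blocks: {S5} | {S7} | {S3} | {S2} | {S1} | {S4} | {S8} | {S6}.
The equivalence class containing S3 is {S3}, of size 1.

1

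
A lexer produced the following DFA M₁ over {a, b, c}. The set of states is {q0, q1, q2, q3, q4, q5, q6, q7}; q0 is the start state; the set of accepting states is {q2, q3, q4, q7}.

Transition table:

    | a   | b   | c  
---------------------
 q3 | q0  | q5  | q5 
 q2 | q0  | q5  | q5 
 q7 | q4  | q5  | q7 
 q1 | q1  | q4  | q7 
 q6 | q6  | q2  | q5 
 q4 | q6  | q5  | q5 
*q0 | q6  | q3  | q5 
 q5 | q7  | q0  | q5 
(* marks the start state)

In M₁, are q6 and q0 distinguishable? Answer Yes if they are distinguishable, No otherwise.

States {q1} cannot be reached from the start state, so discard them.
P0 = {q2,q3,q4,q7} | {q0,q5,q6}.
Split {q2,q3,q4,q7} by δ(·,a) → {q2,q3,q4} and {q7}.
Split {q0,q5,q6} by δ(·,a) → {q0,q6} and {q5}.
No further refinement is possible. Final partition (4 blocks): {q2,q3,q4} | {q0,q6} | {q7} | {q5}.
q6 and q0 lie in the same block of the stable partition, so they are equivalent — no string distinguishes them.

No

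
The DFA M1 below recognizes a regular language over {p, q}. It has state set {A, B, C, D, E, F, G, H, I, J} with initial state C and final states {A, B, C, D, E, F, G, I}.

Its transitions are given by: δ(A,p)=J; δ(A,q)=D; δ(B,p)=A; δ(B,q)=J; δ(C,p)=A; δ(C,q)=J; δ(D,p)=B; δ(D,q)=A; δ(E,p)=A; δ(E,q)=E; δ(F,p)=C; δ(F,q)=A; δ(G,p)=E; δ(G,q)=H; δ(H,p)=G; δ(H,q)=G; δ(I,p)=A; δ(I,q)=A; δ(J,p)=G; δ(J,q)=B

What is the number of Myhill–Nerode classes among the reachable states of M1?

7

States {F,I} cannot be reached from the start state, so discard them.
P0 = {A,B,C,D,E,G} | {H,J}.
On input p, block {A,B,C,D,E,G} splits into {B,C,D,E,G} and {A}.
On input p, block {B,C,D,E,G} splits into {B,C,E} and {D,G}.
Refine {B,C,E} on symbol q: members go to different blocks, giving {B,C} and {E}.
Refine {H,J} on symbol q: members go to different blocks, giving {H} and {J}.
Split {D,G} by δ(·,p) → {D} and {G}.
No further refinement is possible. Final partition (7 blocks): {B,C} | {H} | {A} | {D} | {E} | {J} | {G}.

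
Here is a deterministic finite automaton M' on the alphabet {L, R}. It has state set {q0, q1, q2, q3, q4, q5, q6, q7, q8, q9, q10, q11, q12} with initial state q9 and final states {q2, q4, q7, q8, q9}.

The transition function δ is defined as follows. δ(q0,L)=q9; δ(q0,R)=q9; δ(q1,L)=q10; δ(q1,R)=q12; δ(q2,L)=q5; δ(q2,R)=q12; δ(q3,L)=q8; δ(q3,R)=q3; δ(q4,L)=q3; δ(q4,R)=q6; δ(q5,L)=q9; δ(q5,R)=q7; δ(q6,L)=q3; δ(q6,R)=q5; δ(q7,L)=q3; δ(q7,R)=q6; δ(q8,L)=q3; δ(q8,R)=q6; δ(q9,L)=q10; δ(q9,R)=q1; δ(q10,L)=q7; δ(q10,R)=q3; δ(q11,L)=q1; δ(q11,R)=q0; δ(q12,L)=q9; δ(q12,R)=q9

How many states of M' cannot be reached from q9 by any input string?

4

BFS from q9 reaches {q1, q3, q5, q6, q7, q8, q9, q10, q12}; the 4 state(s) q0, q2, q4, q11 are never visited.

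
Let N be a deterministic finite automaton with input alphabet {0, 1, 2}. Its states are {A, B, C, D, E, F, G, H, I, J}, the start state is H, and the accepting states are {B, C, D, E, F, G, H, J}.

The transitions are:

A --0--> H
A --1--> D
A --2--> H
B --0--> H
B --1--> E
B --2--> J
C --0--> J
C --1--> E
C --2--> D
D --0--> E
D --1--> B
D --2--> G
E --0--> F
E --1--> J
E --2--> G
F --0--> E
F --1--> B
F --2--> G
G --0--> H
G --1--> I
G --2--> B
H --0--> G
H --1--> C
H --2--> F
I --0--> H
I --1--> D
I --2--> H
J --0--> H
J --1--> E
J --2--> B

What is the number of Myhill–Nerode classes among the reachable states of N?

6

Reachable states from the start: {B,C,D,E,F,G,H,I,J}. Unreachable: {A} — drop them.
P0 = {B,C,D,E,F,G,H,J} | {I}.
Split {B,C,D,E,F,G,H,J} by δ(·,1) → {B,C,D,E,F,H,J} and {G}.
Refine {B,C,D,E,F,H,J} on symbol 0: members go to different blocks, giving {B,C,D,E,F,J} and {H}.
Refine {B,C,D,E,F,J} on symbol 0: members go to different blocks, giving {C,D,E,F} and {B,J}.
Refine {C,D,E,F} on symbol 0: members go to different blocks, giving {D,E,F} and {C}.
Stable partition: {D,E,F} | {I} | {G} | {H} | {B,J} | {C} — 6 equivalence classes.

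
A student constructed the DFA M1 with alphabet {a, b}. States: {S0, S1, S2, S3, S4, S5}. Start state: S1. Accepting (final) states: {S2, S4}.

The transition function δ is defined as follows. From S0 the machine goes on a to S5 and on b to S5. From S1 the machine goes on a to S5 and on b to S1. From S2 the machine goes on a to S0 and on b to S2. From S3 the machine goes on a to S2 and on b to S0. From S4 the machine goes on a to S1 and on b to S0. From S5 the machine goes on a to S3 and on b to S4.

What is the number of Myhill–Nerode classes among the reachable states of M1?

All states are reachable from the start state.
Start with accepting vs non-accepting: {S2,S4} | {S0,S1,S3,S5}.
Split {S2,S4} by δ(·,b) → {S2} and {S4}.
Refine {S0,S1,S3,S5} on symbol a: members go to different blocks, giving {S0,S1,S5} and {S3}.
On input a, block {S0,S1,S5} splits into {S0,S1} and {S5}.
Split {S0,S1} by δ(·,b) → {S0} and {S1}.
No further refinement is possible. Final partition (6 blocks): {S2} | {S0} | {S4} | {S3} | {S5} | {S1}.

6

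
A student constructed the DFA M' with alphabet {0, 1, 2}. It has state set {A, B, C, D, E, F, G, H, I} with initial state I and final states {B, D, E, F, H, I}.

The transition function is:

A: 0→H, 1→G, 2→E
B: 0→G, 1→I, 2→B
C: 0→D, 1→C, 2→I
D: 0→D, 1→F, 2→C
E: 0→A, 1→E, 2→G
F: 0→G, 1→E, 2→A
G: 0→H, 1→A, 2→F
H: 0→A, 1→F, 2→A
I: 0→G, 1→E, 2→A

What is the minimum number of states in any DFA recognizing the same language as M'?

Reachable states from the start: {A,E,F,G,H,I}. Unreachable: {B,C,D} — drop them.
Start with accepting vs non-accepting: {E,F,H,I} | {A,G}.
No further refinement is possible. Final partition (2 blocks): {E,F,H,I} | {A,G}.

2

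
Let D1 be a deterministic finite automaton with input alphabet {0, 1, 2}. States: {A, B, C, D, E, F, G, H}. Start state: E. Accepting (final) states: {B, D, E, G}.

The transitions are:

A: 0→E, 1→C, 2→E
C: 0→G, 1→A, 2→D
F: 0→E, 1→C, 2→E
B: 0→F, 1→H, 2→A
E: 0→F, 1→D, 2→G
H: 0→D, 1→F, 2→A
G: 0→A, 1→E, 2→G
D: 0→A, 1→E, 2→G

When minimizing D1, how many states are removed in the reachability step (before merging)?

2

No path from E leads to B, H; the other 6 states are all reachable.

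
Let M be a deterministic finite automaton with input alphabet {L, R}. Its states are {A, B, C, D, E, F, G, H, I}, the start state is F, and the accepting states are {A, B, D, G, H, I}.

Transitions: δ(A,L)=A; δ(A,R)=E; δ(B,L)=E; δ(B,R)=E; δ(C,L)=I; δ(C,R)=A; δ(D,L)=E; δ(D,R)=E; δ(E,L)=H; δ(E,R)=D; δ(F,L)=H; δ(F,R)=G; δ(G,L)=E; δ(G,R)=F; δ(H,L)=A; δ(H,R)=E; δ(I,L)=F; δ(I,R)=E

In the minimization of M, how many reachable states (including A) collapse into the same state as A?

2

Reachable states from the start: {A,D,E,F,G,H}. Unreachable: {B,C,I} — drop them.
Start with accepting vs non-accepting: {A,D,G,H} | {E,F}.
On input L, block {A,D,G,H} splits into {A,H} and {D,G}.
The partition is now stable with 3 blocks: {A,H} | {E,F} | {D,G}.
The equivalence class containing A is {A,H}, of size 2.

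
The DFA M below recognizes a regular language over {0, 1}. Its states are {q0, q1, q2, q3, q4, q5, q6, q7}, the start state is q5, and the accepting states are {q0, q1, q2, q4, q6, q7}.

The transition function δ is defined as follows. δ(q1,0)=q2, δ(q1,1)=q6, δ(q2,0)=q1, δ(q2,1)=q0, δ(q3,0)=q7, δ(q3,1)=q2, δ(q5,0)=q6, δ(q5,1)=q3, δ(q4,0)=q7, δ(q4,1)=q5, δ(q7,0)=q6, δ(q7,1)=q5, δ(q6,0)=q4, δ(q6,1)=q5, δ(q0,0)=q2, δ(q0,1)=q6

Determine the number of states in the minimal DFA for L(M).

P0 = {q0,q1,q2,q4,q6,q7} | {q3,q5}.
Split {q0,q1,q2,q4,q6,q7} by δ(·,1) → {q0,q1,q2} and {q4,q6,q7}.
Split {q0,q1,q2} by δ(·,1) → {q0,q1} and {q2}.
Refine {q3,q5} on symbol 1: members go to different blocks, giving {q3} and {q5}.
The partition is now stable with 5 blocks: {q0,q1} | {q3} | {q4,q6,q7} | {q2} | {q5}.

5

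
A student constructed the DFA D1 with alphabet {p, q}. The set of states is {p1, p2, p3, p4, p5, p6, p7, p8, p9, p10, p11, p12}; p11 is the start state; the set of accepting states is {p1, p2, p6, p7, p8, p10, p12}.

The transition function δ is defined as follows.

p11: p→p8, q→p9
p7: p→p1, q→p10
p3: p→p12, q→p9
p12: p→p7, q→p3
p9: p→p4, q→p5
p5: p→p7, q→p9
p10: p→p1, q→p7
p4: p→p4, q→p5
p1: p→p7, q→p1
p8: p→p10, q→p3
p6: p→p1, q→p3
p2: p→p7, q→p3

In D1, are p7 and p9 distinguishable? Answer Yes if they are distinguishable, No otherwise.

Yes

Reachable states from the start: {p1,p3,p4,p5,p7,p8,p9,p10,p11,p12}. Unreachable: {p2,p6} — drop them.
P0 = {p1,p7,p8,p10,p12} | {p3,p4,p5,p9,p11}.
Split {p1,p7,p8,p10,p12} by δ(·,q) → {p1,p7,p10} and {p8,p12}.
Split {p3,p4,p5,p9,p11} by δ(·,p) → {p3,p11} and {p4,p9} and {p5}.
No further refinement is possible. Final partition (5 blocks): {p1,p7,p10} | {p3,p11} | {p8,p12} | {p4,p9} | {p5}.
p7 and p9 end up in different blocks, so they are distinguishable. For instance, the string 'ε' is accepted from only p7.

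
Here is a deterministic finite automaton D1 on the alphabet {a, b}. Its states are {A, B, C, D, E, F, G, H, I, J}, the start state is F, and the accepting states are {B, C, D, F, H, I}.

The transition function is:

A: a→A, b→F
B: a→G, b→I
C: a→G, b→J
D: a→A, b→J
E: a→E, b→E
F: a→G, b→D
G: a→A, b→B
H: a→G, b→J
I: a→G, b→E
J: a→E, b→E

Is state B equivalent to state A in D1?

No

Reachable states from the start: {A,B,D,E,F,G,I,J}. Unreachable: {C,H} — drop them.
Start with accepting vs non-accepting: {B,D,F,I} | {A,E,G,J}.
Refine {B,D,F,I} on symbol b: members go to different blocks, giving {B,F} and {D,I}.
Split {A,E,G,J} by δ(·,b) → {A,G} and {E,J}.
Stable partition: {B,F} | {A,G} | {D,I} | {E,J} — 4 equivalence classes.
B and A end up in different blocks, so they are distinguishable. For instance, the string 'ε' is accepted from only B.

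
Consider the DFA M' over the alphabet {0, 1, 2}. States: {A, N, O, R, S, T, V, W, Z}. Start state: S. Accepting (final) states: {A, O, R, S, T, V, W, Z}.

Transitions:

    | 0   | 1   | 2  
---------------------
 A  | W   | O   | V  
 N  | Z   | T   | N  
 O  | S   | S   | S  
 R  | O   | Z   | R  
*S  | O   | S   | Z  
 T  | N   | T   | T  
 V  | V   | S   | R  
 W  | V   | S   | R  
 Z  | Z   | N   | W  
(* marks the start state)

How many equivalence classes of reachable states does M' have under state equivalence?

Reachable states from the start: {N,O,R,S,T,V,W,Z}. Unreachable: {A} — drop them.
Start with accepting vs non-accepting: {O,R,S,T,V,W,Z} | {N}.
On input 0, block {O,R,S,T,V,W,Z} splits into {O,R,S,V,W,Z} and {T}.
Split {O,R,S,V,W,Z} by δ(·,1) → {O,R,S,V,W} and {Z}.
Split {O,R,S,V,W} by δ(·,1) → {O,S,V,W} and {R}.
Refine {O,S,V,W} on symbol 2: members go to different blocks, giving {V,W} and {O} and {S}.
No further refinement is possible. Final partition (7 blocks): {V,W} | {N} | {T} | {Z} | {R} | {O} | {S}.

7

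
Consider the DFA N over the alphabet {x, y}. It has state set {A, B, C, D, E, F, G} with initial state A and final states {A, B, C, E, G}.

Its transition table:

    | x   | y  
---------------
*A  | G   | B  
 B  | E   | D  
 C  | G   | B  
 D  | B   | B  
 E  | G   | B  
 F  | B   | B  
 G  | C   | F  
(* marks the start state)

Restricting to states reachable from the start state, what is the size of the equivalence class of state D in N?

2

Every state is reachable, so we keep all 7.
P0 = {A,B,C,E,G} | {D,F}.
Refine {A,B,C,E,G} on symbol y: members go to different blocks, giving {A,C,E} and {B,G}.
No further refinement is possible. Final partition (3 blocks): {A,C,E} | {D,F} | {B,G}.
The equivalence class containing D is {D,F}, of size 2.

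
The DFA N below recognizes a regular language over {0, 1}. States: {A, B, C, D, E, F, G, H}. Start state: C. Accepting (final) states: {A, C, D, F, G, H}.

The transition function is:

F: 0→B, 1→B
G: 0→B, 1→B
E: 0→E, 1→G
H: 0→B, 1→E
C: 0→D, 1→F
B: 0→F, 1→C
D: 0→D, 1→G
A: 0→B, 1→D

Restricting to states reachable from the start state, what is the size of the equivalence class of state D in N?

2

States {A,E,H} cannot be reached from the start state, so discard them.
Initial partition by acceptance: {C,D,F,G} | {B}.
On input 0, block {C,D,F,G} splits into {C,D} and {F,G}.
The partition is now stable with 3 blocks: {C,D} | {B} | {F,G}.
State D belongs to the block {C,D}, which has 2 states.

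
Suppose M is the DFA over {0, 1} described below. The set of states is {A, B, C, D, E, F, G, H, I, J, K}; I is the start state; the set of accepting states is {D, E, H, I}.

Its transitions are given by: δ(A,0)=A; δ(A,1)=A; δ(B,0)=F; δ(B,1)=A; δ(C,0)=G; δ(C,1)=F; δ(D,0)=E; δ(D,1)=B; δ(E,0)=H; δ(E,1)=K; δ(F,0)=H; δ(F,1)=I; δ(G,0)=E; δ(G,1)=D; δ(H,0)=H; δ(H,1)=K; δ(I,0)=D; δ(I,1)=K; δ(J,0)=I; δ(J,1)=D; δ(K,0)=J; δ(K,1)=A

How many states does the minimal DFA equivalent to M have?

First remove the unreachable states {C,G}; 9 states remain.
Start with accepting vs non-accepting: {D,E,H,I} | {A,B,F,J,K}.
Split {A,B,F,J,K} by δ(·,0) → {A,B,K} and {F,J}.
Refine {A,B,K} on symbol 0: members go to different blocks, giving {B,K} and {A}.
Stable partition: {D,E,H,I} | {B,K} | {F,J} | {A} — 4 equivalence classes.

4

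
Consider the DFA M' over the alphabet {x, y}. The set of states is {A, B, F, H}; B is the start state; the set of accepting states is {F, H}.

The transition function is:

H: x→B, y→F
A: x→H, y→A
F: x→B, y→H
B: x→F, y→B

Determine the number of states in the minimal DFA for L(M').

2

States {A} cannot be reached from the start state, so discard them.
Initial partition by acceptance: {F,H} | {B}.
Stable partition: {F,H} | {B} — 2 equivalence classes.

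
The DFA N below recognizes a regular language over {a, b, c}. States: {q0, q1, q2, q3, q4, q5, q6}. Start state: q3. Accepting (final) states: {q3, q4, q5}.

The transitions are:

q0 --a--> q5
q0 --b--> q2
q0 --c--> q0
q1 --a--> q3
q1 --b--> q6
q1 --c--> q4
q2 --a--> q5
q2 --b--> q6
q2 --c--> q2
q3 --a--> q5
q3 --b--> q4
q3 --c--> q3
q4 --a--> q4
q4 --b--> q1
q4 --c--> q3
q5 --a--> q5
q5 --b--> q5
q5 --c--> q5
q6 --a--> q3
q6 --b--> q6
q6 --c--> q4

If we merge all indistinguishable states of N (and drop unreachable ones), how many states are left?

4

First remove the unreachable states {q0,q2}; 5 states remain.
Start with accepting vs non-accepting: {q3,q4,q5} | {q1,q6}.
Split {q3,q4,q5} by δ(·,b) → {q3,q5} and {q4}.
Refine {q3,q5} on symbol b: members go to different blocks, giving {q3} and {q5}.
No further refinement is possible. Final partition (4 blocks): {q3} | {q1,q6} | {q4} | {q5}.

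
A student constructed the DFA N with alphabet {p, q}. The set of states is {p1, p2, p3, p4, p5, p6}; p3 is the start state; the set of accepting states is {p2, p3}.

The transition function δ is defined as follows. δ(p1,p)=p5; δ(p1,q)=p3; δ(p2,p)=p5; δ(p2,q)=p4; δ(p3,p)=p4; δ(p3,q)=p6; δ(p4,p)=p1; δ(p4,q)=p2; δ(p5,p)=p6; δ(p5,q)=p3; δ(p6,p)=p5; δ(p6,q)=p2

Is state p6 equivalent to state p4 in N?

All states are reachable from the start state.
Start with accepting vs non-accepting: {p2,p3} | {p1,p4,p5,p6}.
Stable partition: {p2,p3} | {p1,p4,p5,p6} — 2 equivalence classes.
p6 and p4 lie in the same block of the stable partition, so they are equivalent — no string distinguishes them.

Yes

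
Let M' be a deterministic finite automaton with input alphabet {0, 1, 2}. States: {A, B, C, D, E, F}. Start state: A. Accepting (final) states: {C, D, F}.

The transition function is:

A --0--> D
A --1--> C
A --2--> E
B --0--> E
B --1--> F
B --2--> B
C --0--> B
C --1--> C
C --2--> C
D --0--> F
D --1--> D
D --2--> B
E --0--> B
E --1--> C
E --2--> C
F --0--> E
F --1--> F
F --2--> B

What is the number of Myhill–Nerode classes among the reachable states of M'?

6

P0 = {C,D,F} | {A,B,E}.
Refine {C,D,F} on symbol 0: members go to different blocks, giving {C,F} and {D}.
On input 2, block {C,F} splits into {C} and {F}.
On input 0, block {A,B,E} splits into {B,E} and {A}.
On input 1, block {B,E} splits into {B} and {E}.
The partition is now stable with 6 blocks: {C} | {B} | {D} | {F} | {A} | {E}.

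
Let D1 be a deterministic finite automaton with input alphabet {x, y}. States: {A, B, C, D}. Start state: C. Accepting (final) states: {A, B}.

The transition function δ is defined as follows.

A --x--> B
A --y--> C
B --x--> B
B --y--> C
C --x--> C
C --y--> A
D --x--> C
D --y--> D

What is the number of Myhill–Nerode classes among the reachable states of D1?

2

States {D} cannot be reached from the start state, so discard them.
P0 = {A,B} | {C}.
No further refinement is possible. Final partition (2 blocks): {A,B} | {C}.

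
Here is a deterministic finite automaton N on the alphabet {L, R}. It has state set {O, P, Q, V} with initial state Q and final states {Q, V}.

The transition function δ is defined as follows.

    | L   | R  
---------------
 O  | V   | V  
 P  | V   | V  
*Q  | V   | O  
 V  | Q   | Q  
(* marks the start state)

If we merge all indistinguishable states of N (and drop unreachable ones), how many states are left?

3

First remove the unreachable states {P}; 3 states remain.
Initial partition by acceptance: {Q,V} | {O}.
Split {Q,V} by δ(·,R) → {Q} and {V}.
No further refinement is possible. Final partition (3 blocks): {Q} | {O} | {V}.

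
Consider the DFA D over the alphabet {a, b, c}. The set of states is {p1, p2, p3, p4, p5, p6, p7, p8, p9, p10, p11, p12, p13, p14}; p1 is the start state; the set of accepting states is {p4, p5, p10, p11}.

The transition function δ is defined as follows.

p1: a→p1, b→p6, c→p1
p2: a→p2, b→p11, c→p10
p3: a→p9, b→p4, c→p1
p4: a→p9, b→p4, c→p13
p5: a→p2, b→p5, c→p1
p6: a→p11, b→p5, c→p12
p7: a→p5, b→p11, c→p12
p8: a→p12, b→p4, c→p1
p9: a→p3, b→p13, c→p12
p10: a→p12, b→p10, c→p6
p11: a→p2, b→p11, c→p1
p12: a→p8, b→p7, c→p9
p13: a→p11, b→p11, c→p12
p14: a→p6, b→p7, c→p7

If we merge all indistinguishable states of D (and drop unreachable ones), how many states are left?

First remove the unreachable states {p14}; 13 states remain.
P0 = {p4,p5,p10,p11} | {p1,p2,p3,p6,p7,p8,p9,p12,p13}.
Split {p1,p2,p3,p6,p7,p8,p9,p12,p13} by δ(·,a) → {p1,p2,p3,p8,p9,p12} and {p6,p7,p13}.
Split {p4,p5,p10,p11} by δ(·,c) → {p4,p10} and {p5,p11}.
Refine {p1,p2,p3,p8,p9,p12} on symbol b: members go to different blocks, giving {p1,p9,p12} and {p3,p8} and {p2}.
Refine {p1,p9,p12} on symbol a: members go to different blocks, giving {p9,p12} and {p1}.
The partition is now stable with 7 blocks: {p4,p10} | {p9,p12} | {p6,p7,p13} | {p5,p11} | {p3,p8} | {p2} | {p1}.

7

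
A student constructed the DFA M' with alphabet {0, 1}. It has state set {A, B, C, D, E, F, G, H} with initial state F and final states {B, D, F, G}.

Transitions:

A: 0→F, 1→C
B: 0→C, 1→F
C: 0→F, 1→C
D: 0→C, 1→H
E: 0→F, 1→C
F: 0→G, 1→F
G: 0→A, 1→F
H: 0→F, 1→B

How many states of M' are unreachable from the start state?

BFS from F reaches {A, C, F, G}; the 4 state(s) B, D, E, H are never visited.

4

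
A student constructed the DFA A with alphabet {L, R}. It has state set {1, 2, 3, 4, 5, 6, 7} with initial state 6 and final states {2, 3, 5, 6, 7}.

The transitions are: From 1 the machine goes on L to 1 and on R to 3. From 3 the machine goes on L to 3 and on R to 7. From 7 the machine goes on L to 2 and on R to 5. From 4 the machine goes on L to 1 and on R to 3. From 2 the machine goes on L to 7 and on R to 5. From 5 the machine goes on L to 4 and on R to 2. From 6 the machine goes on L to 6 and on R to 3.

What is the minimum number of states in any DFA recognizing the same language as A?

Initial partition by acceptance: {2,3,5,6,7} | {1,4}.
Refine {2,3,5,6,7} on symbol L: members go to different blocks, giving {2,3,6,7} and {5}.
On input R, block {2,3,6,7} splits into {2,7} and {3,6}.
Split {3,6} by δ(·,R) → {3} and {6}.
The partition is now stable with 5 blocks: {2,7} | {1,4} | {5} | {3} | {6}.

5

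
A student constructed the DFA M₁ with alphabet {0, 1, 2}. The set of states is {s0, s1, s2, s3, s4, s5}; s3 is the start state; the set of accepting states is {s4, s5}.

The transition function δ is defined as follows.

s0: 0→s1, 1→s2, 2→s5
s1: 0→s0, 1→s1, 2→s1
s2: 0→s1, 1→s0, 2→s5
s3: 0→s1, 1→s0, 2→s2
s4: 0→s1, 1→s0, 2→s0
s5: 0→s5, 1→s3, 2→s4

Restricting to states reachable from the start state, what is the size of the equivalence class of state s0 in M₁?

P0 = {s4,s5} | {s0,s1,s2,s3}.
Split {s4,s5} by δ(·,0) → {s4} and {s5}.
On input 2, block {s0,s1,s2,s3} splits into {s0,s2} and {s1,s3}.
On input 0, block {s1,s3} splits into {s1} and {s3}.
The partition is now stable with 5 blocks: {s4} | {s0,s2} | {s5} | {s1} | {s3}.
State s0 belongs to the block {s0,s2}, which has 2 states.

2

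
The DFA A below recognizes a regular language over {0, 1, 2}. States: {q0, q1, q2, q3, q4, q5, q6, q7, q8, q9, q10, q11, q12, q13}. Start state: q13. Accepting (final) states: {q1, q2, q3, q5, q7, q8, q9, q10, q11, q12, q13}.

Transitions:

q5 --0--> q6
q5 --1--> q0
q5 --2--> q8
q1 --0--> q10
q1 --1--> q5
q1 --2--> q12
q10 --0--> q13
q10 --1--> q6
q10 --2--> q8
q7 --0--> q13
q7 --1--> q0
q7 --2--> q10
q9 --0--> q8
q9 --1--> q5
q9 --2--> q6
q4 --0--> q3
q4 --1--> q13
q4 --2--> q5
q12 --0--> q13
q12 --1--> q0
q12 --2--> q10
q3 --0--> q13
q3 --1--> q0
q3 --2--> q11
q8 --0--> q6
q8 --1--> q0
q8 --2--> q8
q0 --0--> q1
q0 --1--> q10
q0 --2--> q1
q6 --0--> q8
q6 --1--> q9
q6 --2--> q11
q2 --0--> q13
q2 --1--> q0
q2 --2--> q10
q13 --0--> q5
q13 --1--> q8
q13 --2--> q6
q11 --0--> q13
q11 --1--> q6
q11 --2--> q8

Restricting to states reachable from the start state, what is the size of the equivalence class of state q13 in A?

Reachable states from the start: {q0,q1,q5,q6,q8,q9,q10,q11,q12,q13}. Unreachable: {q2,q3,q4,q7} — drop them.
Start with accepting vs non-accepting: {q1,q5,q8,q9,q10,q11,q12,q13} | {q0,q6}.
Refine {q1,q5,q8,q9,q10,q11,q12,q13} on symbol 0: members go to different blocks, giving {q1,q9,q10,q11,q12,q13} and {q5,q8}.
Split {q1,q9,q10,q11,q12,q13} by δ(·,0) → {q1,q10,q11,q12} and {q9,q13}.
On input 0, block {q1,q10,q11,q12} splits into {q10,q11,q12} and {q1}.
Split {q10,q11,q12} by δ(·,2) → {q10,q11} and {q12}.
Split {q0,q6} by δ(·,0) → {q0} and {q6}.
Stable partition: {q10,q11} | {q0} | {q5,q8} | {q9,q13} | {q1} | {q12} | {q6} — 7 equivalence classes.
The equivalence class containing q13 is {q9,q13}, of size 2.

2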